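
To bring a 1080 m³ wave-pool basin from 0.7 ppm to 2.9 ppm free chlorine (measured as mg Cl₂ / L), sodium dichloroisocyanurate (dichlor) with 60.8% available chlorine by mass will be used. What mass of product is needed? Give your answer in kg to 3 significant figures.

Volume: 1080 m³ = 1,080,000 L.
Chlorine deficit: 2.9 − 0.7 = 2.2 ppm = 2.2 mg/L as Cl₂.
Cl₂ equivalent needed: 2.2 mg/L × 1,080,000 L = 2,376,000 mg = 2376 g.
Product at 60.8% available chlorine: 2376 / 0.608 = 3908 g.

3.91 kg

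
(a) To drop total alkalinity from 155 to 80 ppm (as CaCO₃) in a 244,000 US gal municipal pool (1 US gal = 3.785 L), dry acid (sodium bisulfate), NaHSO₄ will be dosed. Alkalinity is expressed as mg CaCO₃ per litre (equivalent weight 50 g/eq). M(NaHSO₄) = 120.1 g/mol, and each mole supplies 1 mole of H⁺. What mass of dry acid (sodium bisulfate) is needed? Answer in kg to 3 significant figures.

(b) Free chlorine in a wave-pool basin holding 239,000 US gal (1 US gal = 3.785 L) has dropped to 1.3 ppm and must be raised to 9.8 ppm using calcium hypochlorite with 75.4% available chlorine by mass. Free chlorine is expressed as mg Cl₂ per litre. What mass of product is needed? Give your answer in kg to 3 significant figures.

(a) Volume: 244,000 US gal × 3.785 L/gal = 923,540 L.
(a) Alkalinity to neutralize: (155 − 80) = 75 mg/L as CaCO₃ × 923,540 L = 69,270 g as CaCO₃.
(a) Equivalents of H⁺ required: 69,270 ÷ 50 g/eq = 1385 eq = 1385 mol NaHSO₄.
(a) Mass of NaHSO₄: 1385 × 120.1 = 166,400 g.

(b) Volume: 239,000 US gal × 3.785 L/gal = 904,615 L.
(b) Chlorine deficit: 9.8 − 1.3 = 8.5 ppm = 8.5 mg/L as Cl₂.
(b) Cl₂ equivalent needed: 8.5 mg/L × 904,615 L = 7,689,000 mg = 7689 g.
(b) Product at 75.4% available chlorine: 7689 / 0.754 = 10,200 g.

(a) 166 kg; (b) 10.2 kg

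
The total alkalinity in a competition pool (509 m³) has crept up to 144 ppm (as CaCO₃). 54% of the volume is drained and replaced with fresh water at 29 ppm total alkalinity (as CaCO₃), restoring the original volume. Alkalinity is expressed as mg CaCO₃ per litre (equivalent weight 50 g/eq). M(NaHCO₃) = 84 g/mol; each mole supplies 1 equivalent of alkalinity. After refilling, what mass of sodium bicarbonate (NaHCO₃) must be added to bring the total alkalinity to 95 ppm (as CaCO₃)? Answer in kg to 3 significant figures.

11.2 kg

Volume: 509 m³ = 509,000 L.
After draining 54% and refilling: 144 × 0.46 + 29 × 0.54 = 81.9 ppm.
Deficit to target: 95 − 81.9 = 13.1 mg/L.
As CaCO₃: 13.1 mg/L × 509,000 L = 6668 g; ÷ 50 g/eq ÷ 1 = 133.4 mol NaHCO₃.
Mass: 133.4 × 84 = 11,200 g.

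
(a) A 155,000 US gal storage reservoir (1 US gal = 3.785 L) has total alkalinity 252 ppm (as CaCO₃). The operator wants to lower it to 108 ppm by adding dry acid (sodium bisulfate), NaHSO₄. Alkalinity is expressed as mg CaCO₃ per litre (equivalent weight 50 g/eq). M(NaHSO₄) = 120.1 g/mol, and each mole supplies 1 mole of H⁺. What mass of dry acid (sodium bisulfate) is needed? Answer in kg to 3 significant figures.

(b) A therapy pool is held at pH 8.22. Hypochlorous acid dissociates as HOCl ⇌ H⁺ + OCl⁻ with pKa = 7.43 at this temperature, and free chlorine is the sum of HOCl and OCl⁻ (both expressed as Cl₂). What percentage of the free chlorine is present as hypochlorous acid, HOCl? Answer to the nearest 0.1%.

(a) 203 kg; (b) 14.0%

(a) Volume: 155,000 US gal × 3.785 L/gal = 586,675 L.
(a) Alkalinity to neutralize: (252 − 108) = 144 mg/L as CaCO₃ × 586,675 L = 84,480 g as CaCO₃.
(a) Equivalents of H⁺ required: 84,480 ÷ 50 g/eq = 1690 eq = 1690 mol NaHSO₄.
(a) Mass of NaHSO₄: 1690 × 120.1 = 202,900 g.

(b) [OCl⁻]/[HOCl] = 10^(pH − pKa) = 10^(8.22 − 7.43) = 10^0.79 = 6.166.
(b) Fraction as HOCl = 1 / (1 + 6.166) = 0.1395.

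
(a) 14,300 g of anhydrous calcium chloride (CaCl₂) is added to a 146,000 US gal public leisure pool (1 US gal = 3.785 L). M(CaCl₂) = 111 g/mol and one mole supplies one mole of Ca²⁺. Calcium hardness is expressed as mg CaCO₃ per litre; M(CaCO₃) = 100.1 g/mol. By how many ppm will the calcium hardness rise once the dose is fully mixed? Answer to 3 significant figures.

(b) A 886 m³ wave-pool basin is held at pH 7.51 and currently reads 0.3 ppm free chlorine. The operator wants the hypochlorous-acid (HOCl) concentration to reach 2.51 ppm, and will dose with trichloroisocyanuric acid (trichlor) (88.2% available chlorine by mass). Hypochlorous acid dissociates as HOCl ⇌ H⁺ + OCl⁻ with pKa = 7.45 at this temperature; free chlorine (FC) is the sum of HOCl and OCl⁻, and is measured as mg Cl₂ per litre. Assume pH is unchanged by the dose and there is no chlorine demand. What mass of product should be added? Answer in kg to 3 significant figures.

(a) 23.3 ppm; (b) 5.11 kg

(a) Volume: 146,000 US gal × 3.785 L/gal = 552,610 L.
(a) Moles of Ca²⁺: 14,300 g ÷ 111 g/mol = 128.8 mol.
(a) As CaCO₃: 128.8 mol × 100.1 g/mol = 12,900 g.
(a) Rise: 12,900 g / 552,610 L × 1000 = 23.34 mg/L.

(b) Volume: 886 m³ = 886,000 L.
(b) [OCl⁻]/[HOCl] = 10^(pH − pKa) = 10^(7.51 − 7.45) = 1.148; fraction as HOCl = 1/(1 + 1.148) = 0.4655.
(b) Free chlorine required for 2.51 ppm HOCl: 2.51 / 0.4655 = 5.392 ppm.
(b) FC to add: 5.392 − 0.3 = 5.092 mg/L as Cl₂.
(b) Cl₂ equivalent: 5.092 mg/L × 886,000 L = 4511 g.
(b) Product at 88.2% available Cl: 4511 / 0.882 = 5115 g.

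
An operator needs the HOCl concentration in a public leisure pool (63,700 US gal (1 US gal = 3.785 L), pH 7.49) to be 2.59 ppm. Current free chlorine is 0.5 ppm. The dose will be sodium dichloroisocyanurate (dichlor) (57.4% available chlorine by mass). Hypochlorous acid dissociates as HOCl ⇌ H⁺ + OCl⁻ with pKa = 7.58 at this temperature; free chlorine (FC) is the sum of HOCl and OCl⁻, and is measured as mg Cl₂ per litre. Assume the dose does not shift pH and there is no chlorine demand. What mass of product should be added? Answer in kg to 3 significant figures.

Volume: 63,700 US gal × 3.785 L/gal = 241,104 L.
[OCl⁻]/[HOCl] = 10^(pH − pKa) = 10^(7.49 − 7.58) = 0.8128; fraction as HOCl = 1/(1 + 0.8128) = 0.5516.
Free chlorine required for 2.59 ppm HOCl: 2.59 / 0.5516 = 4.695 ppm.
FC to add: 4.695 − 0.5 = 4.195 mg/L as Cl₂.
Cl₂ equivalent: 4.195 mg/L × 241,104 L = 1011 g.
Product at 57.4% available Cl: 1011 / 0.574 = 1762 g.

1.76 kg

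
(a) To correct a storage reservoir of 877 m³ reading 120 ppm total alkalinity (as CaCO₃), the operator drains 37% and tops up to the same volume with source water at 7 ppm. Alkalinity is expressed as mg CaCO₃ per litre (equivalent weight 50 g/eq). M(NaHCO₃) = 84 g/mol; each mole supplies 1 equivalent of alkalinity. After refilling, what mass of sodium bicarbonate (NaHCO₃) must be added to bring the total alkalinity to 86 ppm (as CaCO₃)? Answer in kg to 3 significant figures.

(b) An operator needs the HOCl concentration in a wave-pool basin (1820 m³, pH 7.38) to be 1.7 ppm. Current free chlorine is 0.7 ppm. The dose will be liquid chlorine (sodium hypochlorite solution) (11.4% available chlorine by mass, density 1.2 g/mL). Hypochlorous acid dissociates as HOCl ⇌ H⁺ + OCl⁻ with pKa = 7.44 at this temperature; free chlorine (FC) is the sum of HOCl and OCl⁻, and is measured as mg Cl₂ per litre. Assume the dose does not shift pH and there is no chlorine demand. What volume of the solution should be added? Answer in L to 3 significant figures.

(a) 11.5 kg; (b) 33.0 L

(a) Volume: 877 m³ = 877,000 L.
(a) After draining 37% and refilling: 120 × 0.63 + 7 × 0.37 = 78.19 ppm.
(a) Deficit to target: 86 − 78.19 = 7.81 mg/L.
(a) As CaCO₃: 7.81 mg/L × 877,000 L = 6849 g; ÷ 50 g/eq ÷ 1 = 137 mol NaHCO₃.
(a) Mass: 137 × 84 = 11,510 g.

(b) Volume: 1820 m³ = 1,820,000 L.
(b) [OCl⁻]/[HOCl] = 10^(pH − pKa) = 10^(7.38 − 7.44) = 0.871; fraction as HOCl = 1/(1 + 0.871) = 0.5345.
(b) Free chlorine required for 1.7 ppm HOCl: 1.7 / 0.5345 = 3.181 ppm.
(b) FC to add: 3.181 − 0.7 = 2.481 mg/L as Cl₂.
(b) Cl₂ equivalent: 2.481 mg/L × 1,820,000 L = 4515 g.
(b) Product at 11.4% available Cl: 4515 / 0.114 = 39,600 g.
(b) Volume: 39,600 g ÷ 1.2 g/mL = 33,000 mL.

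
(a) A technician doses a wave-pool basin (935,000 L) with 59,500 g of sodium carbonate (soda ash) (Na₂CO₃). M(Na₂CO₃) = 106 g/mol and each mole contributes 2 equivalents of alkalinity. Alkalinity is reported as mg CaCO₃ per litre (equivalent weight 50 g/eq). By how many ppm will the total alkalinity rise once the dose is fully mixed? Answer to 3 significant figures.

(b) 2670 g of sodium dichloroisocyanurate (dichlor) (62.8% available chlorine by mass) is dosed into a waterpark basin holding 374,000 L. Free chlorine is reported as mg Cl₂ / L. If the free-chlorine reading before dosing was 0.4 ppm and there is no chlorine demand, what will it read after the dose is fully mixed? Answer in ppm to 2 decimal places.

(a) 60.0 ppm; (b) 4.88 ppm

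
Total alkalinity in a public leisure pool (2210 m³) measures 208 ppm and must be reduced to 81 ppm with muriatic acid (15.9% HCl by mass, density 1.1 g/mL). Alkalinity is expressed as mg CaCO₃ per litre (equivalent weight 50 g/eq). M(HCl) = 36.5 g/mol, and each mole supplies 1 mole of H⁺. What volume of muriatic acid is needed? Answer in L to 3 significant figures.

1,170 L

Volume: 2210 m³ = 2,210,000 L.
Alkalinity to neutralize: (208 − 81) = 127 mg/L as CaCO₃ × 2,210,000 L = 280,700 g as CaCO₃.
Equivalents of H⁺ required: 280,700 ÷ 50 g/eq = 5613 eq = 5613 mol HCl.
Mass of HCl: 5613 × 36.5 = 204,900 g.
Mass of 15.9% solution: 204,900 / 0.159 = 1,289,000 g.
Volume: 1,289,000 g ÷ 1.1 g/mL = 1,171,000 mL.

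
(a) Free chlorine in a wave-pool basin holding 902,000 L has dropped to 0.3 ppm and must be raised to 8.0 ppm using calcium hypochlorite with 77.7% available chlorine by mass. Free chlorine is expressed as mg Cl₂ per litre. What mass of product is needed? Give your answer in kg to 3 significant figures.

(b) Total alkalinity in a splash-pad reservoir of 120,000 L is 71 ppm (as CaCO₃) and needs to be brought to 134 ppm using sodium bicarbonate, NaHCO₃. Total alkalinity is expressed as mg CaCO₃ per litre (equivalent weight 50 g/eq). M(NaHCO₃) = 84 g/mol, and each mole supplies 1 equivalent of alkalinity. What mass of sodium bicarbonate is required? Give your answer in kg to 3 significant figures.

(a) Chlorine deficit: 8.0 − 0.3 = 7.7 ppm = 7.7 mg/L as Cl₂.
(a) Cl₂ equivalent needed: 7.7 mg/L × 902,000 L = 6,945,000 mg = 6945 g.
(a) Product at 77.7% available chlorine: 6945 / 0.777 = 8939 g.

(b) Alkalinity to add: (134 − 71) = 63 mg/L as CaCO₃ × 120,000 L = 7560 g as CaCO₃.
(b) Equivalents: 7560 g ÷ 50 g/eq = 151.2 eq.
(b) NaHCO₃ supplies 1 eq per mole → 151.2 mol.
(b) Mass: 151.2 mol × 84 g/mol = 12,700 g.

(a) 8.94 kg; (b) 12.7 kg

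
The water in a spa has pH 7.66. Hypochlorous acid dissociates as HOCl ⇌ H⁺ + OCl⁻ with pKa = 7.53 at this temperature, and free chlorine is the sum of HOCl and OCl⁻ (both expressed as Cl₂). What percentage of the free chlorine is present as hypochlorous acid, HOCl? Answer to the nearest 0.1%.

[OCl⁻]/[HOCl] = 10^(pH − pKa) = 10^(7.66 − 7.53) = 10^0.13 = 1.349.
Fraction as HOCl = 1 / (1 + 1.349) = 0.4257.

42.6%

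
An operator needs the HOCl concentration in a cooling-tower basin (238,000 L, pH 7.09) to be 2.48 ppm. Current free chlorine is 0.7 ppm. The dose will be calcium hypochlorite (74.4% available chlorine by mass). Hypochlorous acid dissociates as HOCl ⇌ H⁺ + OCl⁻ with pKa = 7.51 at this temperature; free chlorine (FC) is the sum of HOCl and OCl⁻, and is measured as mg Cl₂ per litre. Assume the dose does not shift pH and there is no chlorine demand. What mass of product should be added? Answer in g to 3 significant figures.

871 g

[OCl⁻]/[HOCl] = 10^(pH − pKa) = 10^(7.09 − 7.51) = 0.3802; fraction as HOCl = 1/(1 + 0.3802) = 0.7245.
Free chlorine required for 2.48 ppm HOCl: 2.48 / 0.7245 = 3.423 ppm.
FC to add: 3.423 − 0.7 = 2.723 mg/L as Cl₂.
Cl₂ equivalent: 2.723 mg/L × 238,000 L = 648 g.
Product at 74.4% available Cl: 648 / 0.744 = 871 g.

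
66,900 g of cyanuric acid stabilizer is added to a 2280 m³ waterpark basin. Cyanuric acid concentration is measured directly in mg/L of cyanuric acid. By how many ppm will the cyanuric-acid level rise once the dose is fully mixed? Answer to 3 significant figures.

Volume: 2280 m³ = 2,280,000 L.
Rise: 66,900 g / 2,280,000 L × 1000 = 29.34 mg/L.

29.3 ppm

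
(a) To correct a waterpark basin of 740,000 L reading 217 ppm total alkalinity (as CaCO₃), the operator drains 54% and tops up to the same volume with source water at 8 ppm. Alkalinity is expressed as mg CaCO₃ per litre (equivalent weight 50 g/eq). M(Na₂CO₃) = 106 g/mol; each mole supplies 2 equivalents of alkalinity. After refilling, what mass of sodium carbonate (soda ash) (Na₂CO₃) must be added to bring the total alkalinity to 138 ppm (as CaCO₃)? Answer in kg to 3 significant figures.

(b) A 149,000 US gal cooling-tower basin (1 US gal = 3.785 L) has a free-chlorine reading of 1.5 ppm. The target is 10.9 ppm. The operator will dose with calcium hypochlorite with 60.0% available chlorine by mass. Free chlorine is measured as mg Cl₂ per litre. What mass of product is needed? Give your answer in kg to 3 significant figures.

(a) After draining 54% and refilling: 217 × 0.46 + 8 × 0.54 = 104.14 ppm.
(a) Deficit to target: 138 − 104.14 = 33.86 mg/L.
(a) As CaCO₃: 33.86 mg/L × 740,000 L = 25,060 g; ÷ 50 g/eq ÷ 2 = 250.6 mol Na₂CO₃.
(a) Mass: 250.6 × 106 = 26,560 g.

(b) Volume: 149,000 US gal × 3.785 L/gal = 563,965 L.
(b) Chlorine deficit: 10.9 − 1.5 = 9.4 ppm = 9.4 mg/L as Cl₂.
(b) Cl₂ equivalent needed: 9.4 mg/L × 563,965 L = 5,301,000 mg = 5301 g.
(b) Product at 60.0% available chlorine: 5301 / 0.6 = 8835 g.

(a) 26.6 kg; (b) 8.84 kg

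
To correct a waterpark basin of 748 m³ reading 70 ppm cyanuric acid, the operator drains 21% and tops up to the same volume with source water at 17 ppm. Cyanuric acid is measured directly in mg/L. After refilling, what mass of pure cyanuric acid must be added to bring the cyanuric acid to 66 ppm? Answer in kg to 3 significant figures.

Volume: 748 m³ = 748,000 L.
After draining 21% and refilling: 70 × 0.79 + 17 × 0.21 = 58.87 ppm.
Deficit to target: 66 − 58.87 = 7.13 mg/L.
Mass: 7.13 mg/L × 748,000 L = 5333 g cyanuric acid.

5.33 kg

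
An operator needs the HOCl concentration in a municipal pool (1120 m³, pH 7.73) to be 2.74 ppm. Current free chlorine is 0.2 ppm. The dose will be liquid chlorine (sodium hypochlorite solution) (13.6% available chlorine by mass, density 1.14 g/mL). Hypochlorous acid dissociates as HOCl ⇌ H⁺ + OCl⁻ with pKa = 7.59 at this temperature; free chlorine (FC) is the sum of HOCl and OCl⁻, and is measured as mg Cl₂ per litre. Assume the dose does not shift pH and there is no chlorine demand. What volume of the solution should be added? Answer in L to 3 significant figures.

Volume: 1120 m³ = 1,120,000 L.
[OCl⁻]/[HOCl] = 10^(pH − pKa) = 10^(7.73 − 7.59) = 1.38; fraction as HOCl = 1/(1 + 1.38) = 0.4201.
Free chlorine required for 2.74 ppm HOCl: 2.74 / 0.4201 = 6.522 ppm.
FC to add: 6.522 − 0.2 = 6.322 mg/L as Cl₂.
Cl₂ equivalent: 6.322 mg/L × 1,120,000 L = 7081 g.
Product at 13.6% available Cl: 7081 / 0.136 = 52,070 g.
Volume: 52,070 g ÷ 1.14 g/mL = 45,670 mL.

45.7 L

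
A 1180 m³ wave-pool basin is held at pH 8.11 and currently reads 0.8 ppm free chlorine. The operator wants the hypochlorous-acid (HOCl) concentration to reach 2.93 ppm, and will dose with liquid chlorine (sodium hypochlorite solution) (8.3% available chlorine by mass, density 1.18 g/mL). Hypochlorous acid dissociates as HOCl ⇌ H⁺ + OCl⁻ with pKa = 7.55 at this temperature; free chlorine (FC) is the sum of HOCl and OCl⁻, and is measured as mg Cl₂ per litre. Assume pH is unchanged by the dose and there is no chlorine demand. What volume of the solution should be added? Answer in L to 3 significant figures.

Volume: 1180 m³ = 1,180,000 L.
[OCl⁻]/[HOCl] = 10^(pH − pKa) = 10^(8.11 − 7.55) = 3.631; fraction as HOCl = 1/(1 + 3.631) = 0.2159.
Free chlorine required for 2.93 ppm HOCl: 2.93 / 0.2159 = 13.57 ppm.
FC to add: 13.57 − 0.8 = 12.77 mg/L as Cl₂.
Cl₂ equivalent: 12.77 mg/L × 1,180,000 L = 15,070 g.
Product at 8.3% available Cl: 15,070 / 0.083 = 181,500 g.
Volume: 181,500 g ÷ 1.18 g/mL = 153,800 mL.

154 L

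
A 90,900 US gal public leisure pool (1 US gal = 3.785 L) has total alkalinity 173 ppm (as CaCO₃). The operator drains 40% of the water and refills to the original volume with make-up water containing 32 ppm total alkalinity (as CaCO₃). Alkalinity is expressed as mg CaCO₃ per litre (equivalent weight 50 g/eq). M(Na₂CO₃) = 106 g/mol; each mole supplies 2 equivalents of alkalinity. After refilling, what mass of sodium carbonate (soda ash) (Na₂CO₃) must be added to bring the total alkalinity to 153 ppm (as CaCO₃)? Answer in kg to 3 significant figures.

Volume: 90,900 US gal × 3.785 L/gal = 344,056 L.
After draining 40% and refilling: 173 × 0.60 + 32 × 0.40 = 116.6 ppm.
Deficit to target: 153 − 116.6 = 36.4 mg/L.
As CaCO₃: 36.4 mg/L × 344,056 L = 12,520 g; ÷ 50 g/eq ÷ 2 = 125.2 mol Na₂CO₃.
Mass: 125.2 × 106 = 13,280 g.

13.3 kg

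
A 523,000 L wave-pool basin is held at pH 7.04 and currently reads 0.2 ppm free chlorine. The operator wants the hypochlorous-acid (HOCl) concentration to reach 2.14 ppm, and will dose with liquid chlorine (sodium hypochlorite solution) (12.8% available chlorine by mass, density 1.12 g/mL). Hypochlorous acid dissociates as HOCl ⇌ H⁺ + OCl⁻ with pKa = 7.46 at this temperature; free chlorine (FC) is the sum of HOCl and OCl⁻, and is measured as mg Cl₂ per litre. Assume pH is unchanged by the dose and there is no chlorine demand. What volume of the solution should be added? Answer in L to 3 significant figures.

10.0 L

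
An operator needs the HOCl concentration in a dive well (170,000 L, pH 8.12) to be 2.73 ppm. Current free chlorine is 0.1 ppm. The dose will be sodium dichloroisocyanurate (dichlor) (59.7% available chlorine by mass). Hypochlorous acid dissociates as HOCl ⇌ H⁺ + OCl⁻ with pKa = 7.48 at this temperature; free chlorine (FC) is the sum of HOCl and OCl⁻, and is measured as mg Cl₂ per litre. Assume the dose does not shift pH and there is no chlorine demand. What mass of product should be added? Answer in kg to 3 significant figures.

4.14 kg

[OCl⁻]/[HOCl] = 10^(pH − pKa) = 10^(8.12 − 7.48) = 4.365; fraction as HOCl = 1/(1 + 4.365) = 0.1864.
Free chlorine required for 2.73 ppm HOCl: 2.73 / 0.1864 = 14.65 ppm.
FC to add: 14.65 − 0.1 = 14.55 mg/L as Cl₂.
Cl₂ equivalent: 14.55 mg/L × 170,000 L = 2473 g.
Product at 59.7% available Cl: 2473 / 0.597 = 4142 g.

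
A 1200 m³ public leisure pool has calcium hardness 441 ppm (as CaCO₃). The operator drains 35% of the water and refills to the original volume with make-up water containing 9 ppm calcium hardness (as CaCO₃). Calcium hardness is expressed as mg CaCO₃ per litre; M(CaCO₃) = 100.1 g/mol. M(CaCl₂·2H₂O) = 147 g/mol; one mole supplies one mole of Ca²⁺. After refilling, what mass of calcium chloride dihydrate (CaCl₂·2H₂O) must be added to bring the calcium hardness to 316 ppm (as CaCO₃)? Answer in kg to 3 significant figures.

46.2 kg

Volume: 1200 m³ = 1,200,000 L.
After draining 35% and refilling: 441 × 0.65 + 9 × 0.35 = 289.8 ppm.
Deficit to target: 316 − 289.8 = 26.2 mg/L.
As CaCO₃: 26.2 mg/L × 1,200,000 L = 31,440 g; ÷ 100.1 = 314.1 mol Ca²⁺.
Mass: 314.1 × 147 = 46,170 g.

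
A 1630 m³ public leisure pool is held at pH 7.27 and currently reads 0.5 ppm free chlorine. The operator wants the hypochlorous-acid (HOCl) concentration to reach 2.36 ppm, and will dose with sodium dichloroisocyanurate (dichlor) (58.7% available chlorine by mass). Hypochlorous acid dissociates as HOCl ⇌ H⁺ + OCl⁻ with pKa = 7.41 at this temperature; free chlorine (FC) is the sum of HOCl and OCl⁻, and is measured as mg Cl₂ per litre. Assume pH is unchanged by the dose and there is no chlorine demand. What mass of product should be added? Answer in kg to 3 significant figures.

9.91 kg

Volume: 1630 m³ = 1,630,000 L.
[OCl⁻]/[HOCl] = 10^(pH − pKa) = 10^(7.27 − 7.41) = 0.7244; fraction as HOCl = 1/(1 + 0.7244) = 0.5799.
Free chlorine required for 2.36 ppm HOCl: 2.36 / 0.5799 = 4.07 ppm.
FC to add: 4.07 − 0.5 = 3.57 mg/L as Cl₂.
Cl₂ equivalent: 3.57 mg/L × 1,630,000 L = 5819 g.
Product at 58.7% available Cl: 5819 / 0.587 = 9912 g.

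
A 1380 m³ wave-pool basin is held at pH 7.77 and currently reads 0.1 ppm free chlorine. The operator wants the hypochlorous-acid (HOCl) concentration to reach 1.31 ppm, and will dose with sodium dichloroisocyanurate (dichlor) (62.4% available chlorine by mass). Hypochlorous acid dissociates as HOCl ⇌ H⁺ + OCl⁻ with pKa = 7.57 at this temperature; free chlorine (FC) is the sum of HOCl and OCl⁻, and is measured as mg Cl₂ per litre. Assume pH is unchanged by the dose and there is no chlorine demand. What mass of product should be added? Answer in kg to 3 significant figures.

Volume: 1380 m³ = 1,380,000 L.
[OCl⁻]/[HOCl] = 10^(pH − pKa) = 10^(7.77 − 7.57) = 1.585; fraction as HOCl = 1/(1 + 1.585) = 0.3869.
Free chlorine required for 1.31 ppm HOCl: 1.31 / 0.3869 = 3.386 ppm.
FC to add: 3.386 − 0.1 = 3.286 mg/L as Cl₂.
Cl₂ equivalent: 3.286 mg/L × 1,380,000 L = 4535 g.
Product at 62.4% available Cl: 4535 / 0.624 = 7268 g.

7.27 kg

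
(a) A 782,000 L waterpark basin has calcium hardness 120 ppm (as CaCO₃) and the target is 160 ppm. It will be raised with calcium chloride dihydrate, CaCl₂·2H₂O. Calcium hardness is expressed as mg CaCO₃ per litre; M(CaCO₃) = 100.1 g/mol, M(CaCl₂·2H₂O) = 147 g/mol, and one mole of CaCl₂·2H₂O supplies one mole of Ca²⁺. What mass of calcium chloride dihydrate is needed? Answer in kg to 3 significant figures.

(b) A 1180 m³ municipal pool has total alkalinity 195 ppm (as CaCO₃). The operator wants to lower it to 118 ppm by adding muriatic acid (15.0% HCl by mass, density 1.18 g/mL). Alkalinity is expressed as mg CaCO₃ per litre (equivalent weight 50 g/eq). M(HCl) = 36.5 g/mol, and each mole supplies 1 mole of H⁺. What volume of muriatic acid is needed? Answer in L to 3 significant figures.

(a) Hardness to add: (160 − 120) = 40 mg/L as CaCO₃ × 782,000 L = 31,280 g as CaCO₃.
(a) Moles of Ca²⁺ (1 mol Ca²⁺ ≡ 1 mol CaCO₃): 31,280 / 100.1 g/mol = 312.5 mol.
(a) Mass of CaCl₂·2H₂O: 312.5 × 147 = 45,940 g.

(b) Volume: 1180 m³ = 1,180,000 L.
(b) Alkalinity to neutralize: (195 − 118) = 77 mg/L as CaCO₃ × 1,180,000 L = 90,860 g as CaCO₃.
(b) Equivalents of H⁺ required: 90,860 ÷ 50 g/eq = 1817 eq = 1817 mol HCl.
(b) Mass of HCl: 1817 × 36.5 = 66,330 g.
(b) Mass of 15.0% solution: 66,330 / 0.15 = 442,200 g.
(b) Volume: 442,200 g ÷ 1.18 g/mL = 374,700 mL.

(a) 45.9 kg; (b) 375 L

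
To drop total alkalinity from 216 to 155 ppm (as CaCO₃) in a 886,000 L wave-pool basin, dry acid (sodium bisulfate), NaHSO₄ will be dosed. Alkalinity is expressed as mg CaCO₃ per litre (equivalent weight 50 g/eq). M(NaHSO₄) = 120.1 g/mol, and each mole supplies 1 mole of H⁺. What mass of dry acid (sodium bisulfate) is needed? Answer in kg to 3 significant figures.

130 kg

Alkalinity to neutralize: (216 − 155) = 61 mg/L as CaCO₃ × 886,000 L = 54,050 g as CaCO₃.
Equivalents of H⁺ required: 54,050 ÷ 50 g/eq = 1081 eq = 1081 mol NaHSO₄.
Mass of NaHSO₄: 1081 × 120.1 = 129,800 g.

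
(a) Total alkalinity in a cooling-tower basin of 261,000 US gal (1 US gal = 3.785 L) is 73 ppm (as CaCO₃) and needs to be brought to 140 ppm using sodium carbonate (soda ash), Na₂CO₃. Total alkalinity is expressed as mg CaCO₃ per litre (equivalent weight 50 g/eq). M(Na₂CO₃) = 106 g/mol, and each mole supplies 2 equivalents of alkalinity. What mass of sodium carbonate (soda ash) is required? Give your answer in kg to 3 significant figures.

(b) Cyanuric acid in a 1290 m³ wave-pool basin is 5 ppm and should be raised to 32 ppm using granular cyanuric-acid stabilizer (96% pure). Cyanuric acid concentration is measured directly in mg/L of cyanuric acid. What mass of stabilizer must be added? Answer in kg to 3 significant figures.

(a) 70.2 kg; (b) 36.3 kg

(a) Volume: 261,000 US gal × 3.785 L/gal = 987,885 L.
(a) Alkalinity to add: (140 − 73) = 67 mg/L as CaCO₃ × 987,885 L = 66,190 g as CaCO₃.
(a) Equivalents: 66,190 g ÷ 50 g/eq = 1324 eq.
(a) Each mole of Na₂CO₃ supplies 2 eq, so 1324 / 2 = 661.9 mol.
(a) Mass: 661.9 mol × 106 g/mol = 70,160 g.

(b) Volume: 1290 m³ = 1,290,000 L.
(b) CYA to add: (32 − 5) = 27 mg/L × 1,290,000 L = 34,830 g cyanuric acid.
(b) At 96% purity: 34,830 / 0.96 = 36,280 g product.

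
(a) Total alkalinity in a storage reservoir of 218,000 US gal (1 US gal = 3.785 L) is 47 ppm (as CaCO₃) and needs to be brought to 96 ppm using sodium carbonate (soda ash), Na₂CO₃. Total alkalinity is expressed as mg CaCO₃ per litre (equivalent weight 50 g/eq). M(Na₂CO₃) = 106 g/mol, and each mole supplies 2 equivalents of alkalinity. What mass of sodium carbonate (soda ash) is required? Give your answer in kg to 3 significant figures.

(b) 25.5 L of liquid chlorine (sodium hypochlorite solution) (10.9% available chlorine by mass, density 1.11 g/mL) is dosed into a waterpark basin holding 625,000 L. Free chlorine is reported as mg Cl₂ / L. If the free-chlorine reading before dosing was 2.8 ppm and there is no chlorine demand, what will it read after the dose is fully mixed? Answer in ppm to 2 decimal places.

(a) Volume: 218,000 US gal × 3.785 L/gal = 825,130 L.
(a) Alkalinity to add: (96 − 47) = 49 mg/L as CaCO₃ × 825,130 L = 40,430 g as CaCO₃.
(a) Equivalents: 40,430 g ÷ 50 g/eq = 808.6 eq.
(a) Each mole of Na₂CO₃ supplies 2 eq, so 808.6 / 2 = 404.3 mol.
(a) Mass: 404.3 mol × 106 g/mol = 42,860 g.

(b) Mass of solution: 25.5 L × 1000 mL/L × 1.11 g/mL = 28,310 g.
(b) Available chlorine delivered: 28,310 g × 0.109 = 3085 g as Cl₂.
(b) Concentration rise: 3085 g / 625,000 L = 4.936 mg/L = 4.94 ppm.
(b) Final FC: 2.8 + 4.94 = 7.74 ppm.

(a) 42.9 kg; (b) 7.74 ppm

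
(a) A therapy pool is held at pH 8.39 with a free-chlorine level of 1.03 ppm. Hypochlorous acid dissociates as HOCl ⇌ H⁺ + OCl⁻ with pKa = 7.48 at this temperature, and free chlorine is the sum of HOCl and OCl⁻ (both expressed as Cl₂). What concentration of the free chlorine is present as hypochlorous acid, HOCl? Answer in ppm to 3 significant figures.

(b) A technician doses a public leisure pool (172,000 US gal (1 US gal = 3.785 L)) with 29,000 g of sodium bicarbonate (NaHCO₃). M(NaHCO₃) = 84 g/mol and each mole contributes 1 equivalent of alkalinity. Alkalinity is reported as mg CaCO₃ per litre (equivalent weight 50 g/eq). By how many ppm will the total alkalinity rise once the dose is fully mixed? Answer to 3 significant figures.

(a) 0.113 ppm; (b) 26.5 ppm

(a) [OCl⁻]/[HOCl] = 10^(pH − pKa) = 10^(8.39 − 7.48) = 10^0.91 = 8.128.
(a) Fraction as HOCl = 1 / (1 + 8.128) = 0.1095.
(a) HOCl = 0.1095 × 1.03 ppm = 0.1128 ppm.

(b) Volume: 172,000 US gal × 3.785 L/gal = 651,020 L.
(b) Moles of NaHCO₃: 29,000 g ÷ 84 g/mol = 345.2 mol → 345.2 eq of alkalinity.
(b) As CaCO₃: 345.2 eq × 50 g/eq = 17,260 g.
(b) Rise: 17,260 g / 651,020 L × 1000 = 26.52 mg/L.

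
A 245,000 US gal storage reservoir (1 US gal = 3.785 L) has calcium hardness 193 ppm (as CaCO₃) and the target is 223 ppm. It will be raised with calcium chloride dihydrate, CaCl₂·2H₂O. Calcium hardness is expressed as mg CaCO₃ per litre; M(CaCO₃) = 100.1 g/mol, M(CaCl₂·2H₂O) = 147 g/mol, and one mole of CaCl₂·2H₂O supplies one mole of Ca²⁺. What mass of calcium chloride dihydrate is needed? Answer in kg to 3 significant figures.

40.9 kg

Volume: 245,000 US gal × 3.785 L/gal = 927,325 L.
Hardness to add: (223 − 193) = 30 mg/L as CaCO₃ × 927,325 L = 27,820 g as CaCO₃.
Moles of Ca²⁺ (1 mol Ca²⁺ ≡ 1 mol CaCO₃): 27,820 / 100.1 g/mol = 277.9 mol.
Mass of CaCl₂·2H₂O: 277.9 × 147 = 40,850 g.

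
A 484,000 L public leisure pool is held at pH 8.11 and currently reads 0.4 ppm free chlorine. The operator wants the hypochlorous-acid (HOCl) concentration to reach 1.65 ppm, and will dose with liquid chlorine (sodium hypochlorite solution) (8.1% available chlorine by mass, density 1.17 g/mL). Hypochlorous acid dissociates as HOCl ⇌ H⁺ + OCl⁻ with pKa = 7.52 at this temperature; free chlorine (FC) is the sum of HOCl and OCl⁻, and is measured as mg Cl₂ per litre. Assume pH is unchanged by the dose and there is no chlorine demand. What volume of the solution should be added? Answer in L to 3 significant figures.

39.2 L

[OCl⁻]/[HOCl] = 10^(pH − pKa) = 10^(8.11 − 7.52) = 3.89; fraction as HOCl = 1/(1 + 3.89) = 0.2045.
Free chlorine required for 1.65 ppm HOCl: 1.65 / 0.2045 = 8.069 ppm.
FC to add: 8.069 − 0.4 = 7.669 mg/L as Cl₂.
Cl₂ equivalent: 7.669 mg/L × 484,000 L = 3712 g.
Product at 8.1% available Cl: 3712 / 0.081 = 45,830 g.
Volume: 45,830 g ÷ 1.17 g/mL = 39,170 mL.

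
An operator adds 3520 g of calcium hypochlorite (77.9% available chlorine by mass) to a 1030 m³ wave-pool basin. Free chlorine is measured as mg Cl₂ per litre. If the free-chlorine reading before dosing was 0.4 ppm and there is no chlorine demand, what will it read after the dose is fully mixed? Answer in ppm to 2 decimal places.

3.06 ppm

Volume: 1030 m³ = 1,030,000 L.
Available chlorine delivered: 3520 g × 0.779 = 2742 g as Cl₂.
Concentration rise: 2742 g / 1,030,000 L = 2.662 mg/L = 2.66 ppm.
Final FC: 0.4 + 2.66 = 3.06 ppm.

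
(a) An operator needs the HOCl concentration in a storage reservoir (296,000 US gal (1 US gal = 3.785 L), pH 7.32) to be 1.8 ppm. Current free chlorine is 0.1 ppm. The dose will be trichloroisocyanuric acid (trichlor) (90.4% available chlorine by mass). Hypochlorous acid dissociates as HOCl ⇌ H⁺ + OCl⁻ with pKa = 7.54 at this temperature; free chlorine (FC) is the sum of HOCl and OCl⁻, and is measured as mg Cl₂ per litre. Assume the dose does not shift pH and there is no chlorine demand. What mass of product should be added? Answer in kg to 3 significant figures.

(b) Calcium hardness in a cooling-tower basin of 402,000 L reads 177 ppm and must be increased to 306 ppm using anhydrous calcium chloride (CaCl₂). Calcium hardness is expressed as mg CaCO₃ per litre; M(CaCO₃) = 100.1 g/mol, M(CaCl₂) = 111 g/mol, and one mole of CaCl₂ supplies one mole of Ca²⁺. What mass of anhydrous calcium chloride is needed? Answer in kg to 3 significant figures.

(a) 3.45 kg; (b) 57.5 kg

(a) Volume: 296,000 US gal × 3.785 L/gal = 1,120,360 L.
(a) [OCl⁻]/[HOCl] = 10^(pH − pKa) = 10^(7.32 − 7.54) = 0.6026; fraction as HOCl = 1/(1 + 0.6026) = 0.624.
(a) Free chlorine required for 1.8 ppm HOCl: 1.8 / 0.624 = 2.885 ppm.
(a) FC to add: 2.885 − 0.1 = 2.785 mg/L as Cl₂.
(a) Cl₂ equivalent: 2.785 mg/L × 1,120,360 L = 3120 g.
(a) Product at 90.4% available Cl: 3120 / 0.904 = 3451 g.

(b) Hardness to add: (306 − 177) = 129 mg/L as CaCO₃ × 402,000 L = 51,860 g as CaCO₃.
(b) Moles of Ca²⁺ (1 mol Ca²⁺ ≡ 1 mol CaCO₃): 51,860 / 100.1 g/mol = 518.1 mol.
(b) Mass of CaCl₂: 518.1 × 111 = 57,500 g.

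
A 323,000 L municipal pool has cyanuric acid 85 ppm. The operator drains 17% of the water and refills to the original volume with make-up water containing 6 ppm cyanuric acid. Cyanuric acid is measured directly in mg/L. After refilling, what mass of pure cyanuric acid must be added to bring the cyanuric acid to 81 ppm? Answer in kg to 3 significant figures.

3.05 kg

After draining 17% and refilling: 85 × 0.83 + 6 × 0.17 = 71.57 ppm.
Deficit to target: 81 − 71.57 = 9.43 mg/L.
Mass: 9.43 mg/L × 323,000 L = 3046 g cyanuric acid.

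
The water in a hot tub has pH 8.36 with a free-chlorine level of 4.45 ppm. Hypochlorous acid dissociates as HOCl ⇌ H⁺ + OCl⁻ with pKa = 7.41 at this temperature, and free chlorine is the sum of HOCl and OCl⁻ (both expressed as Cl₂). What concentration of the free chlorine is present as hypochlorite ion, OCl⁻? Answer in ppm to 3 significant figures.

[OCl⁻]/[HOCl] = 10^(pH − pKa) = 10^(8.36 − 7.41) = 10^0.95 = 8.913.
Fraction as HOCl = 1 / (1 + 8.913) = 0.1009.
OCl⁻ = (1 − 0.1009) × 4.45 ppm = 4.001 ppm.

4.00 ppm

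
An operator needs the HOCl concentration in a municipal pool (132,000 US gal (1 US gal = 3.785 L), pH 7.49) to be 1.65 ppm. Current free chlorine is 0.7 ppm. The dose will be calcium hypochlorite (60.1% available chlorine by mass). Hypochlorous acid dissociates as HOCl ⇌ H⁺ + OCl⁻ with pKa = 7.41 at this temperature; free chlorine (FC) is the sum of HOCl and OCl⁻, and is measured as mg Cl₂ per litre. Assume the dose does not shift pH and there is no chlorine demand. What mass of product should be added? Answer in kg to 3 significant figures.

2.44 kg

Volume: 132,000 US gal × 3.785 L/gal = 499,620 L.
[OCl⁻]/[HOCl] = 10^(pH − pKa) = 10^(7.49 − 7.41) = 1.202; fraction as HOCl = 1/(1 + 1.202) = 0.4541.
Free chlorine required for 1.65 ppm HOCl: 1.65 / 0.4541 = 3.634 ppm.
FC to add: 3.634 − 0.7 = 2.934 mg/L as Cl₂.
Cl₂ equivalent: 2.934 mg/L × 499,620 L = 1466 g.
Product at 60.1% available Cl: 1466 / 0.601 = 2439 g.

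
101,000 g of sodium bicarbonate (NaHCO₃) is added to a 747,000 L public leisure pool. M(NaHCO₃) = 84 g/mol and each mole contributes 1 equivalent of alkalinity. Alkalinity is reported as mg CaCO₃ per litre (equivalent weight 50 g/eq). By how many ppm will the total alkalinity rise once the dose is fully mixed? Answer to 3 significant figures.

80.5 ppm

Moles of NaHCO₃: 101,000 g ÷ 84 g/mol = 1202 mol → 1202 eq of alkalinity.
As CaCO₃: 1202 eq × 50 g/eq = 60,120 g.
Rise: 60,120 g / 747,000 L × 1000 = 80.48 mg/L.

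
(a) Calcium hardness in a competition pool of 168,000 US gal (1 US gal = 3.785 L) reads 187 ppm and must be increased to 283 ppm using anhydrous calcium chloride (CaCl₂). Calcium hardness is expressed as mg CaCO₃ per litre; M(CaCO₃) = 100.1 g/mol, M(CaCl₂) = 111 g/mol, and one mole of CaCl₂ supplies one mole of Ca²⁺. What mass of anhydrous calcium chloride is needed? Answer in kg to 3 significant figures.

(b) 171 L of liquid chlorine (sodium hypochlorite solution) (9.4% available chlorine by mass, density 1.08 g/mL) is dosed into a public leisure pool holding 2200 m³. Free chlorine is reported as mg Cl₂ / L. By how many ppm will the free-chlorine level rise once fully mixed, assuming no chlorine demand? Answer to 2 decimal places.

(a) Volume: 168,000 US gal × 3.785 L/gal = 635,880 L.
(a) Hardness to add: (283 − 187) = 96 mg/L as CaCO₃ × 635,880 L = 61,040 g as CaCO₃.
(a) Moles of Ca²⁺ (1 mol Ca²⁺ ≡ 1 mol CaCO₃): 61,040 / 100.1 g/mol = 609.8 mol.
(a) Mass of CaCl₂: 609.8 × 111 = 67,690 g.

(b) Volume: 2200 m³ = 2,200,000 L.
(b) Mass of solution: 171 L × 1000 mL/L × 1.08 g/mL = 184,700 g.
(b) Available chlorine delivered: 184,700 g × 0.094 = 17,360 g as Cl₂.
(b) Concentration rise: 17,360 g / 2,200,000 L = 7.891 mg/L = 7.89 ppm.

(a) 67.7 kg; (b) 7.89 ppm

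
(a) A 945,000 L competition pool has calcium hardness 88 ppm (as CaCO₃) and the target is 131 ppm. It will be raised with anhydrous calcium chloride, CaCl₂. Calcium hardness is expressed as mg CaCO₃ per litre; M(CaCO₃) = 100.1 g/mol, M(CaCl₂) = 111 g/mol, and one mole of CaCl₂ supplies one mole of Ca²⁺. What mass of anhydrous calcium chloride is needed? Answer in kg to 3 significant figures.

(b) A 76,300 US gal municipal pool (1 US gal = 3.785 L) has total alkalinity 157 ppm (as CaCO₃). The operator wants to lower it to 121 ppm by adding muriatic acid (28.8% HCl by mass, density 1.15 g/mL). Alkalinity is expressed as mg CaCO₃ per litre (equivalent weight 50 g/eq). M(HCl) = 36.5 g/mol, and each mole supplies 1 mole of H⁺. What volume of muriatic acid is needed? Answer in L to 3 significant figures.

(a) Hardness to add: (131 − 88) = 43 mg/L as CaCO₃ × 945,000 L = 40,640 g as CaCO₃.
(a) Moles of Ca²⁺ (1 mol Ca²⁺ ≡ 1 mol CaCO₃): 40,640 / 100.1 g/mol = 405.9 mol.
(a) Mass of CaCl₂: 405.9 × 111 = 45,060 g.

(b) Volume: 76,300 US gal × 3.785 L/gal = 288,796 L.
(b) Alkalinity to neutralize: (157 − 121) = 36 mg/L as CaCO₃ × 288,796 L = 10,400 g as CaCO₃.
(b) Equivalents of H⁺ required: 10,400 ÷ 50 g/eq = 207.9 eq = 207.9 mol HCl.
(b) Mass of HCl: 207.9 × 36.5 = 7590 g.
(b) Mass of 28.8% solution: 7590 / 0.288 = 26,350 g.
(b) Volume: 26,350 g ÷ 1.15 g/mL = 22,920 mL.

(a) 45.1 kg; (b) 22.9 L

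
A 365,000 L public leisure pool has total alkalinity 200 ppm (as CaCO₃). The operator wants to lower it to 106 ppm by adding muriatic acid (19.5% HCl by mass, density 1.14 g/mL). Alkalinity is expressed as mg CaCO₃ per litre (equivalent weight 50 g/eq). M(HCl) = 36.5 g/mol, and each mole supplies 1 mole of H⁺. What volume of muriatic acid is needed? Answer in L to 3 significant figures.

113 L

Alkalinity to neutralize: (200 − 106) = 94 mg/L as CaCO₃ × 365,000 L = 34,310 g as CaCO₃.
Equivalents of H⁺ required: 34,310 ÷ 50 g/eq = 686.2 eq = 686.2 mol HCl.
Mass of HCl: 686.2 × 36.5 = 25,050 g.
Mass of 19.5% solution: 25,050 / 0.195 = 128,400 g.
Volume: 128,400 g ÷ 1.14 g/mL = 112,700 mL.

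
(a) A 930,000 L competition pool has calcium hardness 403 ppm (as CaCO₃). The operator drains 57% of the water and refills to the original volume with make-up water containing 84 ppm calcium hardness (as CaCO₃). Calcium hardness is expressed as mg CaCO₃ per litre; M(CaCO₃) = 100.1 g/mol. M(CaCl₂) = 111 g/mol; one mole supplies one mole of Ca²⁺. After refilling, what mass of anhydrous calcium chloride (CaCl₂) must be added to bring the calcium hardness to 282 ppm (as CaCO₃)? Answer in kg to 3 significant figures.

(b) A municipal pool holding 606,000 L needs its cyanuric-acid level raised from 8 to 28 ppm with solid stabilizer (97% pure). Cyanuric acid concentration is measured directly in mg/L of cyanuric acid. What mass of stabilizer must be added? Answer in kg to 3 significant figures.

(a) After draining 57% and refilling: 403 × 0.43 + 84 × 0.57 = 221.17 ppm.
(a) Deficit to target: 282 − 221.17 = 60.83 mg/L.
(a) As CaCO₃: 60.83 mg/L × 930,000 L = 56,570 g; ÷ 100.1 = 565.2 mol Ca²⁺.
(a) Mass: 565.2 × 111 = 62,730 g.

(b) CYA to add: (28 − 8) = 20 mg/L × 606,000 L = 12,120 g cyanuric acid.
(b) At 97% purity: 12,120 / 0.97 = 12,490 g product.

(a) 62.7 kg; (b) 12.5 kg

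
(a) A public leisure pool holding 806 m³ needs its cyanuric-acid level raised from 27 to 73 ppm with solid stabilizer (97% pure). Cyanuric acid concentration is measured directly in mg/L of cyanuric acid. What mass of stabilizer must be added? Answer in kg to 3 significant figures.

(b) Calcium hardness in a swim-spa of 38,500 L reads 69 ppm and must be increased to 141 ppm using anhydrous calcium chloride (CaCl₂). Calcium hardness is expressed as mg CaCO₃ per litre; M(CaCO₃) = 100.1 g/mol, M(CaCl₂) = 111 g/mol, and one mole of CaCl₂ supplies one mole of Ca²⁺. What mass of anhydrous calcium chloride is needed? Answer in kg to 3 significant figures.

(a) Volume: 806 m³ = 806,000 L.
(a) CYA to add: (73 − 27) = 46 mg/L × 806,000 L = 37,080 g cyanuric acid.
(a) At 97% purity: 37,080 / 0.97 = 38,220 g product.

(b) Hardness to add: (141 − 69) = 72 mg/L as CaCO₃ × 38,500 L = 2772 g as CaCO₃.
(b) Moles of Ca²⁺ (1 mol Ca²⁺ ≡ 1 mol CaCO₃): 2772 / 100.1 g/mol = 27.69 mol.
(b) Mass of CaCl₂: 27.69 × 111 = 3074 g.

(a) 38.2 kg; (b) 3.07 kg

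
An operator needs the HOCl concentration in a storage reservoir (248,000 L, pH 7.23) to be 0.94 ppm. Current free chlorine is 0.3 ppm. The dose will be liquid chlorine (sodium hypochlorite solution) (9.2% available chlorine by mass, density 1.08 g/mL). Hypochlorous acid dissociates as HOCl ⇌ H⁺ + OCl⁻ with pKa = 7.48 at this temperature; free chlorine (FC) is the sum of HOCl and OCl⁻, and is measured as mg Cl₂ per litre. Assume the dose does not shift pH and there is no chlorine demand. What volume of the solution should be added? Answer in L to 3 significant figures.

2.92 L

[OCl⁻]/[HOCl] = 10^(pH − pKa) = 10^(7.23 − 7.48) = 0.5623; fraction as HOCl = 1/(1 + 0.5623) = 0.6401.
Free chlorine required for 0.94 ppm HOCl: 0.94 / 0.6401 = 1.469 ppm.
FC to add: 1.469 − 0.3 = 1.169 mg/L as Cl₂.
Cl₂ equivalent: 1.169 mg/L × 248,000 L = 289.8 g.
Product at 9.2% available Cl: 289.8 / 0.092 = 3150 g.
Volume: 3150 g ÷ 1.08 g/mL = 2917 mL.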